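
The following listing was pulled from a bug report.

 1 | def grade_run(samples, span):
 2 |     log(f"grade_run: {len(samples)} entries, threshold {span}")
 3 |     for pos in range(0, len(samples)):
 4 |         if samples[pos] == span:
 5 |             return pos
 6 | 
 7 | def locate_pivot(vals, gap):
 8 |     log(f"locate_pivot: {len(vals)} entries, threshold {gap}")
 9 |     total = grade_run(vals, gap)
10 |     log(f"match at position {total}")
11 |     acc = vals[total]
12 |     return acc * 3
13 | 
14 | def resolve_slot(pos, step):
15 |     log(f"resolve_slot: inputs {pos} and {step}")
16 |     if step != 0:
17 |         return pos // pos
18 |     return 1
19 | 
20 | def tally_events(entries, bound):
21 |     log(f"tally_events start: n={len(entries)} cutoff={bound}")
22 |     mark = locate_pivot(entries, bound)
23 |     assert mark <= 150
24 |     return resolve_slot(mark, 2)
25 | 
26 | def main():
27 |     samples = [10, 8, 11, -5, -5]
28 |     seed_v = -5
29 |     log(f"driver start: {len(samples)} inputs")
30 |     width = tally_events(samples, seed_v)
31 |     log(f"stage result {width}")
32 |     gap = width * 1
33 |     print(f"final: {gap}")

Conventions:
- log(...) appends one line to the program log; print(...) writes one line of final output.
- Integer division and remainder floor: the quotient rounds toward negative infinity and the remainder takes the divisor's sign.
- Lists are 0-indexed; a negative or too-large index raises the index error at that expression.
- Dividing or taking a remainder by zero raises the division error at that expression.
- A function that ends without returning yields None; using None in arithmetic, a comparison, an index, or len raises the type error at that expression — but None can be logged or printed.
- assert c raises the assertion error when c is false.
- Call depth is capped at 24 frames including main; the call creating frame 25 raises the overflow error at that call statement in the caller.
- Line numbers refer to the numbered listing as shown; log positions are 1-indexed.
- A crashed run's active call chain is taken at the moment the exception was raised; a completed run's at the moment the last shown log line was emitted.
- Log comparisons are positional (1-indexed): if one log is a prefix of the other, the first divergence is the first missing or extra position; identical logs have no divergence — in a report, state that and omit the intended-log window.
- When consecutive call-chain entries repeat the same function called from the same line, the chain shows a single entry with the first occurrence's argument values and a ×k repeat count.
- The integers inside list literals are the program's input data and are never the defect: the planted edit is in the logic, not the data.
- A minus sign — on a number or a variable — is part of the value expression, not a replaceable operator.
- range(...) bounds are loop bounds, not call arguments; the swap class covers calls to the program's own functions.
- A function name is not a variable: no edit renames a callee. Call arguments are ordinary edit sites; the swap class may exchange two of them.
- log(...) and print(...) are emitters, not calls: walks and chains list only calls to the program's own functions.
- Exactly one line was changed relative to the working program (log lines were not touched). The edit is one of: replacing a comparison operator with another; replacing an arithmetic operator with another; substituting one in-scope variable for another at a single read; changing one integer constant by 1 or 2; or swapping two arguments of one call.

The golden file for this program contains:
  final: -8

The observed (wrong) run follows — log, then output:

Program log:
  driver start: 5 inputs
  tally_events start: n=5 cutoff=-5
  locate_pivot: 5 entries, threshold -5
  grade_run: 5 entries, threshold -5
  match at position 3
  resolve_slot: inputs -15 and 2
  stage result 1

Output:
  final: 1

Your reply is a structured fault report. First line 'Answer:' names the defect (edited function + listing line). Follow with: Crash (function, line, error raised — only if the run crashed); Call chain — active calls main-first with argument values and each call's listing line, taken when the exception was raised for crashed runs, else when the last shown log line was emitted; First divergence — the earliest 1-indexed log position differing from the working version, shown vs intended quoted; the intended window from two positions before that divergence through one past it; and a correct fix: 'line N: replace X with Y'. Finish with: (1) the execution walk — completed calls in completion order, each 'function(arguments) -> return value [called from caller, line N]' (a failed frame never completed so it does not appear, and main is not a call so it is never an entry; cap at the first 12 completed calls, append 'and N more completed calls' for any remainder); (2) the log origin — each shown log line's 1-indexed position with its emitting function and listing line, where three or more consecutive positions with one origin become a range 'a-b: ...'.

Answer: the defect is in resolve_slot at line 17.
Key observation: Position 7 is the first bad log line: 'stage result 1' should read 'stage result -8'.
Call chain: main.
First divergence: position 7; shown 'stage result 1' vs intended 'stage result -8'.
Intended log window:
  5: match at position 3
  6: resolve_slot: inputs -15 and 2
  7: stage result -8
Execution walk:
  grade_run([10, 8, 11, -5, -5], -5) -> 3  [called from locate_pivot, line 9]
  locate_pivot([10, 8, 11, -5, -5], -5) -> -15  [called from tally_events, line 22]
  resolve_slot(-15, 2) -> 1  [called from tally_events, line 24]
  tally_events([10, 8, 11, -5, -5], -5) -> 1  [called from main, line 30]
Log origin:
  1: from main, line 29
  2: from tally_events, line 21
  3: from locate_pivot, line 8
  4: from grade_run, line 2
  5: from locate_pivot, line 10
  6: from resolve_slot, line 15
  7: from main, line 31
A correct fix: line 17: replace `pos // pos` with `pos // step`.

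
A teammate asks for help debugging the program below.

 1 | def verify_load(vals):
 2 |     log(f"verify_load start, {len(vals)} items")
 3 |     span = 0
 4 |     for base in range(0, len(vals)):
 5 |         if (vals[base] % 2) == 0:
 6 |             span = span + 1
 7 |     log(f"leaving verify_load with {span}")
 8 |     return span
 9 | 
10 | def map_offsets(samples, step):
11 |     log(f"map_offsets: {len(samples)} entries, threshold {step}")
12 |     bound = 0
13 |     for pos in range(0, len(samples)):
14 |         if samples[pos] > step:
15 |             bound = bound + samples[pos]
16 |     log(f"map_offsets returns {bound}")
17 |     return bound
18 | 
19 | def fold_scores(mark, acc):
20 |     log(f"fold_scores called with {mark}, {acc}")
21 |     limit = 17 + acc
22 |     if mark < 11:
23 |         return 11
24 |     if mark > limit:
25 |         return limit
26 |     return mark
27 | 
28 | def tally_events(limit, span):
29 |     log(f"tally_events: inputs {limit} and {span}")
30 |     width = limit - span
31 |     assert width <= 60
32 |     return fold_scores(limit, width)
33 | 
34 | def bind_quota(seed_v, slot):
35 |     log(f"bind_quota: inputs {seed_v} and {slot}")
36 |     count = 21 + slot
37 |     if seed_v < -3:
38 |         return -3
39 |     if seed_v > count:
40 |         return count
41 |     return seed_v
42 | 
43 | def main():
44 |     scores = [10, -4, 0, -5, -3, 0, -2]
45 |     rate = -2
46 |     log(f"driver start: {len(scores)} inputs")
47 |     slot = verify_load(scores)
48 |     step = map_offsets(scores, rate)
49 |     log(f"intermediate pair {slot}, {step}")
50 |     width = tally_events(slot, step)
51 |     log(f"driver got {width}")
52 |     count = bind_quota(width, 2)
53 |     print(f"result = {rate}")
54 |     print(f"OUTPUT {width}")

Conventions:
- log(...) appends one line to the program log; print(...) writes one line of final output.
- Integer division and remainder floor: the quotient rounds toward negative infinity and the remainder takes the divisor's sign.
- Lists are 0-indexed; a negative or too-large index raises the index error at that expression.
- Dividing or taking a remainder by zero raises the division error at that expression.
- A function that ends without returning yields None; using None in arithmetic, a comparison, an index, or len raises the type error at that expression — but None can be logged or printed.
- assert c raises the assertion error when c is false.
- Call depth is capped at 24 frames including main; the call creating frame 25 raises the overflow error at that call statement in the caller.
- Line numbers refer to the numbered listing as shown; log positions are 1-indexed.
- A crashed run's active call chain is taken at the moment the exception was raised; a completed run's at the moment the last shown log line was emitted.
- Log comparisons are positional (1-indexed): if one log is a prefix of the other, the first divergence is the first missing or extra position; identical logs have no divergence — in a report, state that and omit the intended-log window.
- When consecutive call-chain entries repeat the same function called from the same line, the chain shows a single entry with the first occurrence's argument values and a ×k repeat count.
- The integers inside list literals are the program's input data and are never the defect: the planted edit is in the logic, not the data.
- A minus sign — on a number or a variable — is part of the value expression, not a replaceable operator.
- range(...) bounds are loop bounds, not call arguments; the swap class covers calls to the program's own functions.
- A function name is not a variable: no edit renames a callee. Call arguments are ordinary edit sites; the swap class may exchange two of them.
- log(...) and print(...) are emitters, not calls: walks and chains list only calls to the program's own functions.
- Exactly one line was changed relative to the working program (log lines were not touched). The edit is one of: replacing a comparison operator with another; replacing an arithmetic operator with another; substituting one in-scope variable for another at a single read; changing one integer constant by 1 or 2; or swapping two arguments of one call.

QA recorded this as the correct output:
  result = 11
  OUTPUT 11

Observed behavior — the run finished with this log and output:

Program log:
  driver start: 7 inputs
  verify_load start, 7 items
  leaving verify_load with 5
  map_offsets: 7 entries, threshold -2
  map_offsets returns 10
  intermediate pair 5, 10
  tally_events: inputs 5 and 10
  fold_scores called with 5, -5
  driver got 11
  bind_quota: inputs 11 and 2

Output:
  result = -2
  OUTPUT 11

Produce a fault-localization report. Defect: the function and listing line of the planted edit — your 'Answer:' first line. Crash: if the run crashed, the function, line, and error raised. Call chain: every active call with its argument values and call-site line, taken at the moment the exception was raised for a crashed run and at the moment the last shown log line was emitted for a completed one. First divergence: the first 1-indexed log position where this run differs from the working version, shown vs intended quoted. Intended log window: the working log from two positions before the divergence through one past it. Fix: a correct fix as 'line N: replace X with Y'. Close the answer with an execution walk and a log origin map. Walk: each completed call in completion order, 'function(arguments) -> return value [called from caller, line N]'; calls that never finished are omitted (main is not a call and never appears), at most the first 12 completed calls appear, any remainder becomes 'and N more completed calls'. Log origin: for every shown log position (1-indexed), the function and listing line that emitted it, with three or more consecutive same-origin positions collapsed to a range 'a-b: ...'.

Answer: the defect is in main at line 53.
Core observation: Nothing in the log betrays the bug — only the output does.
Call chain: main -> bind_quota(11, 2) (called at line 52).
First divergence: none; the two logs match at every position.
Execution walk:
  verify_load([10, -4, 0, -5, -3, 0, -2]) -> 5  [called from main, line 47]
  map_offsets([10, -4, 0, -5, -3, 0, -2], -2) -> 10  [called from main, line 48]
  fold_scores(5, -5) -> 11  [called from tally_events, line 32]
  tally_events(5, 10) -> 11  [called from main, line 50]
  bind_quota(11, 2) -> 11  [called from main, line 52]
Origin of each log line:
  1 — main, line 46
  2 — verify_load, line 2
  3 — verify_load, line 7
  4 — map_offsets, line 11
  5 — map_offsets, line 16
  6 — main, line 49
  7 — tally_events, line 29
  8 — fold_scores, line 20
  9 — main, line 51
  10 — bind_quota, line 35
A correct fix: line 53: replace `rate` with `count`.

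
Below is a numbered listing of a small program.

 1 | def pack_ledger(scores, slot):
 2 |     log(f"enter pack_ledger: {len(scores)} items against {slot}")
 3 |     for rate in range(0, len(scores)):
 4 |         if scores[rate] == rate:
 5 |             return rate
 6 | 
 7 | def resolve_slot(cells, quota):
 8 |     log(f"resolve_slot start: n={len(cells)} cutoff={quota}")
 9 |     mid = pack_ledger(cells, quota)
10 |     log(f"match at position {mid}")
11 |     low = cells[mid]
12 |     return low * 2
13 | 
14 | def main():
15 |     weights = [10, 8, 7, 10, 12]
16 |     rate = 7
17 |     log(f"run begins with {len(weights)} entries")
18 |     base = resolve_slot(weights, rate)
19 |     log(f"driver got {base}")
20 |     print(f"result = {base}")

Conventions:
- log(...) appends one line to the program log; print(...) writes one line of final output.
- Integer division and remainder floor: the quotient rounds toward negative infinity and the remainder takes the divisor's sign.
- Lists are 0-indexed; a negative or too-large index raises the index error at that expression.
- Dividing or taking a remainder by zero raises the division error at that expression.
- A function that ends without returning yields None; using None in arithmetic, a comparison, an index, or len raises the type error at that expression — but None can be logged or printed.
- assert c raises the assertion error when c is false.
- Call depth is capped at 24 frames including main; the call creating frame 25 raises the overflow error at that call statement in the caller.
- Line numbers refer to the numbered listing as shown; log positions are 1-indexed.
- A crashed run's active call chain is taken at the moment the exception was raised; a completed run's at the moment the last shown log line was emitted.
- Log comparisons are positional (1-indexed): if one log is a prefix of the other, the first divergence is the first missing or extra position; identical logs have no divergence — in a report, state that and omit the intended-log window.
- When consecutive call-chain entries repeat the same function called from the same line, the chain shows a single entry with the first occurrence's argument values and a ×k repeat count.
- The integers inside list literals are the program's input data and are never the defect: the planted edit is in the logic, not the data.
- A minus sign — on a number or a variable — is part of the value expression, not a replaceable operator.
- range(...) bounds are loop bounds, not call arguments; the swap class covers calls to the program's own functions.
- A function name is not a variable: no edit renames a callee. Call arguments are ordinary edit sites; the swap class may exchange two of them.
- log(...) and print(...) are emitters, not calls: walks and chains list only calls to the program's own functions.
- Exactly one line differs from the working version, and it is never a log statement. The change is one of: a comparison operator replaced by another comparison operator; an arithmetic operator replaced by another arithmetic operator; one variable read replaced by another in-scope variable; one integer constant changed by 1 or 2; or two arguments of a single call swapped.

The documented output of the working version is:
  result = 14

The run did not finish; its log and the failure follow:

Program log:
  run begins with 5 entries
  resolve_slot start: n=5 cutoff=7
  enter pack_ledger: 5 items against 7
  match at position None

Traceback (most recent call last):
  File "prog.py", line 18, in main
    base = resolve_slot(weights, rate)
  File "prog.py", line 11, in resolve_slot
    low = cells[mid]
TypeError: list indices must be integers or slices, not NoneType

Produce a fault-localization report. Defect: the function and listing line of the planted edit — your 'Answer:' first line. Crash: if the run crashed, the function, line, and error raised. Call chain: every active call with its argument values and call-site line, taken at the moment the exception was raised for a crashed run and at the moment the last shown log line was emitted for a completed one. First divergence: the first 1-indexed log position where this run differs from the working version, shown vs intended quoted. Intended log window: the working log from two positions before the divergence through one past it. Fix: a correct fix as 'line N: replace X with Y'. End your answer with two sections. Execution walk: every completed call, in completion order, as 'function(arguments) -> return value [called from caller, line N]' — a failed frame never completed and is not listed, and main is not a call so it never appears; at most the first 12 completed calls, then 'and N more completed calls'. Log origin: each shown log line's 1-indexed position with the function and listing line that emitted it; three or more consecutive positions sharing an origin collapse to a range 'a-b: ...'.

Answer: the defect is in pack_ledger at line 4.
The tell: Position 4 is the first bad log line: 'match at position None' should read 'match at position 2'.
Crash: resolve_slot, line 11, TypeError.
Call chain: main -> resolve_slot([10, 8, 7, 10, 12], 7) (called at line 18).
First divergence: position 4; shown 'match at position None' vs intended 'match at position 2'.
Intended log window:
  2: resolve_slot start: n=5 cutoff=7
  3: enter pack_ledger: 5 items against 7
  4: match at position 2
  5: driver got 14
Execution walk:
  pack_ledger([10, 8, 7, 10, 12], 7) -> None  [called from resolve_slot, line 9]
Log line origins:
  1: from main, line 17
  2: from resolve_slot, line 8
  3: from pack_ledger, line 2
  4: from resolve_slot, line 10
A correct fix: line 4: replace `scores[rate] == rate` with `scores[rate] == slot`.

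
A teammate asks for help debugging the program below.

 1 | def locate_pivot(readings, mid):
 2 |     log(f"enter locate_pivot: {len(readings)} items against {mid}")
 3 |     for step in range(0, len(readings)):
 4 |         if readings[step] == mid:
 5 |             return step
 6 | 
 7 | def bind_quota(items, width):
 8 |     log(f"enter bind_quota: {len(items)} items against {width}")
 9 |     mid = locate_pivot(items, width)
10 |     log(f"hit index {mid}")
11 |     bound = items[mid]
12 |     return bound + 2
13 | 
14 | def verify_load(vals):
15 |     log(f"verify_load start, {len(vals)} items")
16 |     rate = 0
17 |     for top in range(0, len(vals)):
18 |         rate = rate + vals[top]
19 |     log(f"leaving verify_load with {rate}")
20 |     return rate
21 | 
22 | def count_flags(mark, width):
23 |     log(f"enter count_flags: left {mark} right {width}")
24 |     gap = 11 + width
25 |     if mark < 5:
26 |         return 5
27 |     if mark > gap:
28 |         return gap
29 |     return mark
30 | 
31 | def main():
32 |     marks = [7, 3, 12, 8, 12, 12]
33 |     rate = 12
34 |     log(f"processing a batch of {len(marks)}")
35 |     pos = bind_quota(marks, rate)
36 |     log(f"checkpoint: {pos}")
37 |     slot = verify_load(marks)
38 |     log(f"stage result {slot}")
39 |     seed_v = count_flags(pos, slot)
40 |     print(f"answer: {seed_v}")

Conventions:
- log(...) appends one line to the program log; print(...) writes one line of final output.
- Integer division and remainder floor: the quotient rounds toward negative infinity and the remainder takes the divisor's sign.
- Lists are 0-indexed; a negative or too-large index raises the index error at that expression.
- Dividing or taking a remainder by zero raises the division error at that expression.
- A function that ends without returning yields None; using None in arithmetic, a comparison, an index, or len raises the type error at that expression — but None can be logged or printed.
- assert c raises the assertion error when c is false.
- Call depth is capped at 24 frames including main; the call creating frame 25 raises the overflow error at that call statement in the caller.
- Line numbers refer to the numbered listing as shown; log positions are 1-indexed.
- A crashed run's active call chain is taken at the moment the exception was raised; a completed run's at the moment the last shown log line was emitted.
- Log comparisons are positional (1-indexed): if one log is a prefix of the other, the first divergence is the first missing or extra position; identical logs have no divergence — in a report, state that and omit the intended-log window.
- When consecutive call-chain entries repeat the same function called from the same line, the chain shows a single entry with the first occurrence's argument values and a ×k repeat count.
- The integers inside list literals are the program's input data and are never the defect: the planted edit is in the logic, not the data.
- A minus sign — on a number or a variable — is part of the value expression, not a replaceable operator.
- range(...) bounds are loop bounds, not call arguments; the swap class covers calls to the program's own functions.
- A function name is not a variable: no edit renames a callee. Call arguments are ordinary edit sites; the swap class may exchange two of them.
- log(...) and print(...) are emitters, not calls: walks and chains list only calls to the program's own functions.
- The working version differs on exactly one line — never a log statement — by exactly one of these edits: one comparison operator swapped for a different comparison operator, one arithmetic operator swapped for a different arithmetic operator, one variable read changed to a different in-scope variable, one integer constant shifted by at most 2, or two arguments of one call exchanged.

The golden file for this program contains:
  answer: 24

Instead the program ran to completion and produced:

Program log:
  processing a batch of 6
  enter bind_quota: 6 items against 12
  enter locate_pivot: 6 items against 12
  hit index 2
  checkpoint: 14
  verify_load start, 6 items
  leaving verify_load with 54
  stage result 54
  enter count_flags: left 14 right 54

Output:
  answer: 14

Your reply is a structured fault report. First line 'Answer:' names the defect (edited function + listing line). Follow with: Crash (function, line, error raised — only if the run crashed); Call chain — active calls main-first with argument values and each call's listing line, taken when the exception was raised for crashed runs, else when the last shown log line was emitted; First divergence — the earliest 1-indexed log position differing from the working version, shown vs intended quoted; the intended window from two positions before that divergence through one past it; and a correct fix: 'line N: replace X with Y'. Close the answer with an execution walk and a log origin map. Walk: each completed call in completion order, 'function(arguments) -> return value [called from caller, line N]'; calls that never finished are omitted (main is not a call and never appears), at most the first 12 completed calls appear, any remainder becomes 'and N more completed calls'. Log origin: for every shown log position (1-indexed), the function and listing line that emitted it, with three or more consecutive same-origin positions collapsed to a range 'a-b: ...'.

Answer: the defect is in bind_quota at line 12.
The tell: The log first diverges at position 5: the faulty run prints 'checkpoint: 14' where the working version prints 'checkpoint: 24'.
Call chain: main -> count_flags(14, 54) (called at line 39).
First divergence: position 5 — the shown line 'checkpoint: 14' should read 'checkpoint: 24'.
Intended log window:
  3: enter locate_pivot: 6 items against 12
  4: hit index 2
  5: checkpoint: 24
  6: verify_load start, 6 items
Execution walk:
  locate_pivot([7, 3, 12, 8, 12, 12], 12) -> 2  [called from bind_quota, line 9]
  bind_quota([7, 3, 12, 8, 12, 12], 12) -> 14  [called from main, line 35]
  verify_load([7, 3, 12, 8, 12, 12]) -> 54  [called from main, line 37]
  count_flags(14, 54) -> 14  [called from main, line 39]
Origin of each log line:
  1: emitted by main (line 34)
  2: emitted by bind_quota (line 8)
  3: emitted by locate_pivot (line 2)
  4: emitted by bind_quota (line 10)
  5: emitted by main (line 36)
  6: emitted by verify_load (line 15)
  7: emitted by verify_load (line 19)
  8: emitted by main (line 38)
  9: emitted by count_flags (line 23)
A correct fix: line 12: replace `+` with `*`.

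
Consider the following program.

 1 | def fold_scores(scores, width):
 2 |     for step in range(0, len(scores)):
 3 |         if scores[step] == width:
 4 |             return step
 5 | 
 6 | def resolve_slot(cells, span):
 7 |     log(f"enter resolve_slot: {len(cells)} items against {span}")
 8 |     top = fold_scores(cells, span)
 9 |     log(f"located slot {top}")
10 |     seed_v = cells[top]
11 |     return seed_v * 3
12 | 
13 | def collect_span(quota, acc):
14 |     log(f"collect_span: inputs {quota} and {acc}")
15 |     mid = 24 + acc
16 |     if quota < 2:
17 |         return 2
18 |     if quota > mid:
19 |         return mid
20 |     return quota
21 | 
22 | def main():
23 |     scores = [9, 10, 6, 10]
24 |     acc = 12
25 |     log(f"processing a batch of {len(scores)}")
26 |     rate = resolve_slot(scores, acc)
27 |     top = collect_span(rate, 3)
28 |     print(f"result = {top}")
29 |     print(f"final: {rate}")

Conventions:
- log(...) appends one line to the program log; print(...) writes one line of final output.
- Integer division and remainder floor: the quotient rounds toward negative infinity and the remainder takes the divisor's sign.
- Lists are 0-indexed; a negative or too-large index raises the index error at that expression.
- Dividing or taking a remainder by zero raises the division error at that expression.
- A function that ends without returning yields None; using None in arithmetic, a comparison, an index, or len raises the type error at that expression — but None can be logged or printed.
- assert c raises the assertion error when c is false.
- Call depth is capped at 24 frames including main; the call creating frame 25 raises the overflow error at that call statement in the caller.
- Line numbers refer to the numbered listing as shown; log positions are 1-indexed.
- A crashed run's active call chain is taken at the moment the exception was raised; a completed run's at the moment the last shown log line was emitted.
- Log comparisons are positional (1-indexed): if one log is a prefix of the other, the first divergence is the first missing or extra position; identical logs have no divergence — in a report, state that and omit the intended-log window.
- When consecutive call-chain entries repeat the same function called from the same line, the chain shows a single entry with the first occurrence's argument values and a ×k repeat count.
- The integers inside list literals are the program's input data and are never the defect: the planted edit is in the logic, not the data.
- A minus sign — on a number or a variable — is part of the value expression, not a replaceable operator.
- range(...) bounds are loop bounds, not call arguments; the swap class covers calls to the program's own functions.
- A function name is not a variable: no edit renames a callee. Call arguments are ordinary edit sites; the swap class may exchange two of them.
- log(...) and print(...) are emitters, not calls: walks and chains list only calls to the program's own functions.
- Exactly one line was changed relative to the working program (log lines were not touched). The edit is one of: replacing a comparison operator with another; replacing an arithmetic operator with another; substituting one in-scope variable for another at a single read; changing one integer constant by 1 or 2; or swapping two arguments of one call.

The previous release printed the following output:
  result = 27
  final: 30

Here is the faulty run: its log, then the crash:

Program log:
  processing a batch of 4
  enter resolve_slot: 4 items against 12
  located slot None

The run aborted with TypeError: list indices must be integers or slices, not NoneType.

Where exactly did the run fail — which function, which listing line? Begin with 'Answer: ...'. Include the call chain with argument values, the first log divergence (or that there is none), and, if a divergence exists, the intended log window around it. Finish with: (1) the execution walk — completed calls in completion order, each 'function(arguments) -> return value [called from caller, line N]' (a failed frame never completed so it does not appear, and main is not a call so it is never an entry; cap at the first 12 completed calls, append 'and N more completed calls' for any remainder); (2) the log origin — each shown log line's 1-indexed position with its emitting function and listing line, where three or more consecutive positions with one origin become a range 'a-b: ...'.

Answer: the error was raised in resolve_slot, line 10.
Key observation: Position 2 is the first bad log line: 'enter resolve_slot: 4 items against 12' should read 'enter resolve_slot: 4 items against 10'.
Call chain: main -> resolve_slot([9, 10, 6, 10], 12) (called at line 26).
First divergence: position 2; shown 'enter resolve_slot: 4 items against 12' vs intended 'enter resolve_slot: 4 items against 10'.
Intended log window:
  1: processing a batch of 4
  2: enter resolve_slot: 4 items against 10
  3: located slot 1
Execution walk:
  fold_scores([9, 10, 6, 10], 12) -> None  [called from resolve_slot, line 8]
Log origin:
  1: logged in main at line 25
  2: logged in resolve_slot at line 7
  3: logged in resolve_slot at line 9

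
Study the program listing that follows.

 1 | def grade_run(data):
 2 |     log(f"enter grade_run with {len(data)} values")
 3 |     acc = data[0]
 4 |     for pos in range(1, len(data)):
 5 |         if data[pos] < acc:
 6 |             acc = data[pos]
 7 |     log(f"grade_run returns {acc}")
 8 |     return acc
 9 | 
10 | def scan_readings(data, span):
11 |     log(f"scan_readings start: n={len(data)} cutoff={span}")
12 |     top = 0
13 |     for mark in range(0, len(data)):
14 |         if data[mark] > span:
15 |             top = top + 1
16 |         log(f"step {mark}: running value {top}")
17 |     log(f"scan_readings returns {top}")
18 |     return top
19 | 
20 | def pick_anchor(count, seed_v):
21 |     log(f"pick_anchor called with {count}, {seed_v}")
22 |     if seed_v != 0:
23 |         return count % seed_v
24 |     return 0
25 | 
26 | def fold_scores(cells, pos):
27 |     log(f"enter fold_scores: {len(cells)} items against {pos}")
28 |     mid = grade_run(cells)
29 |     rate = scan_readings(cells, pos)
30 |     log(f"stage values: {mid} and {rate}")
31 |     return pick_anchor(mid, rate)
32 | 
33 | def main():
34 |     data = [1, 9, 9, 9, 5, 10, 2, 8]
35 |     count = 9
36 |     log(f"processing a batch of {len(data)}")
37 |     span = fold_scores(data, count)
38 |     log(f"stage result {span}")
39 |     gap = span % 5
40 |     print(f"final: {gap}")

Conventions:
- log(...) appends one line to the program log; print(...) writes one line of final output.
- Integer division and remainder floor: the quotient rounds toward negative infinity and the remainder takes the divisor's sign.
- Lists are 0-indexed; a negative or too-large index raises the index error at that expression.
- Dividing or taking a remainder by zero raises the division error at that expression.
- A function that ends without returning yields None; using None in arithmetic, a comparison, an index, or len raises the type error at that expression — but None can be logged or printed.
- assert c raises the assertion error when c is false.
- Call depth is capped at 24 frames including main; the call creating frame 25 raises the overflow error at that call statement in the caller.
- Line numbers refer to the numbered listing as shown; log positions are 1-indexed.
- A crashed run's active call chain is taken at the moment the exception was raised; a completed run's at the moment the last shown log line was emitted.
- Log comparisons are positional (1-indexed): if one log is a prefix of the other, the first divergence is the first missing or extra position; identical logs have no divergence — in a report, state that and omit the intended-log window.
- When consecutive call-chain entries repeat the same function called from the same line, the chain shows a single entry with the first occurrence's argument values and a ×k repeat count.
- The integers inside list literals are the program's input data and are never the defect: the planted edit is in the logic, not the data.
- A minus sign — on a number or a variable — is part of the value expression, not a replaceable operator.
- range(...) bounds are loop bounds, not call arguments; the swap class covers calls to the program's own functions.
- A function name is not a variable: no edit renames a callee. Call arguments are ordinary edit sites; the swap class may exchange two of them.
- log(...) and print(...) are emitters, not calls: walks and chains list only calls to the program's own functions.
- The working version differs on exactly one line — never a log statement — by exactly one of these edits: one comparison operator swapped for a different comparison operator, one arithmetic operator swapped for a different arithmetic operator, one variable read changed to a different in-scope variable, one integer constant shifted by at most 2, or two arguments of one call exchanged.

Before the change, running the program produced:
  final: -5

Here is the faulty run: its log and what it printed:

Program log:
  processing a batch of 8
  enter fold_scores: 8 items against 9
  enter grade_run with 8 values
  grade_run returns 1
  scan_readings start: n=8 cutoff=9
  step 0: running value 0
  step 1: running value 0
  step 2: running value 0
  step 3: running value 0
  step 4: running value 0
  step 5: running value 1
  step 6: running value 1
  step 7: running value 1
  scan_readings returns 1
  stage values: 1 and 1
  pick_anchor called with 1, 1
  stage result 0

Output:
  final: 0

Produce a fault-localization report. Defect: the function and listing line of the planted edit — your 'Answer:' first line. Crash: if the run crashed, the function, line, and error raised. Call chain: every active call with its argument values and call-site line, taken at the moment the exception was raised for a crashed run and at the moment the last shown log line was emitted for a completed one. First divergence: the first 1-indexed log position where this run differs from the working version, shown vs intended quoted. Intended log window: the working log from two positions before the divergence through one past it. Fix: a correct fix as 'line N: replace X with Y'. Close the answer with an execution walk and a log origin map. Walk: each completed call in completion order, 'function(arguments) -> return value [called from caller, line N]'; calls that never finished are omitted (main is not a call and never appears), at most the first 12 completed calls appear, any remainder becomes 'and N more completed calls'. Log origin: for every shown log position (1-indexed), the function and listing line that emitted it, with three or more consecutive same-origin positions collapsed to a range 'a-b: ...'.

Answer: the defect is in main at line 39.
Key fact: Every logged value matches the working version; the printed result is what differs.
Call chain: main.
First divergence: none; the two logs match at every position.
Execution walk:
  grade_run([1, 9, 9, 9, 5, 10, 2, 8]) -> 1  [called from fold_scores, line 28]
  scan_readings([1, 9, 9, 9, 5, 10, 2, 8], 9) -> 1  [called from fold_scores, line 29]
  pick_anchor(1, 1) -> 0  [called from fold_scores, line 31]
  fold_scores([1, 9, 9, 9, 5, 10, 2, 8], 9) -> 0  [called from main, line 37]
Log origins:
  1: from main, line 36
  2: from fold_scores, line 27
  3: from grade_run, line 2
  4: from grade_run, line 7
  5: from scan_readings, line 11
  6-13: from scan_readings, line 16
  14: from scan_readings, line 17
  15: from fold_scores, line 30
  16: from pick_anchor, line 21
  17: from main, line 38
A correct fix: line 39: replace `%` with `-`.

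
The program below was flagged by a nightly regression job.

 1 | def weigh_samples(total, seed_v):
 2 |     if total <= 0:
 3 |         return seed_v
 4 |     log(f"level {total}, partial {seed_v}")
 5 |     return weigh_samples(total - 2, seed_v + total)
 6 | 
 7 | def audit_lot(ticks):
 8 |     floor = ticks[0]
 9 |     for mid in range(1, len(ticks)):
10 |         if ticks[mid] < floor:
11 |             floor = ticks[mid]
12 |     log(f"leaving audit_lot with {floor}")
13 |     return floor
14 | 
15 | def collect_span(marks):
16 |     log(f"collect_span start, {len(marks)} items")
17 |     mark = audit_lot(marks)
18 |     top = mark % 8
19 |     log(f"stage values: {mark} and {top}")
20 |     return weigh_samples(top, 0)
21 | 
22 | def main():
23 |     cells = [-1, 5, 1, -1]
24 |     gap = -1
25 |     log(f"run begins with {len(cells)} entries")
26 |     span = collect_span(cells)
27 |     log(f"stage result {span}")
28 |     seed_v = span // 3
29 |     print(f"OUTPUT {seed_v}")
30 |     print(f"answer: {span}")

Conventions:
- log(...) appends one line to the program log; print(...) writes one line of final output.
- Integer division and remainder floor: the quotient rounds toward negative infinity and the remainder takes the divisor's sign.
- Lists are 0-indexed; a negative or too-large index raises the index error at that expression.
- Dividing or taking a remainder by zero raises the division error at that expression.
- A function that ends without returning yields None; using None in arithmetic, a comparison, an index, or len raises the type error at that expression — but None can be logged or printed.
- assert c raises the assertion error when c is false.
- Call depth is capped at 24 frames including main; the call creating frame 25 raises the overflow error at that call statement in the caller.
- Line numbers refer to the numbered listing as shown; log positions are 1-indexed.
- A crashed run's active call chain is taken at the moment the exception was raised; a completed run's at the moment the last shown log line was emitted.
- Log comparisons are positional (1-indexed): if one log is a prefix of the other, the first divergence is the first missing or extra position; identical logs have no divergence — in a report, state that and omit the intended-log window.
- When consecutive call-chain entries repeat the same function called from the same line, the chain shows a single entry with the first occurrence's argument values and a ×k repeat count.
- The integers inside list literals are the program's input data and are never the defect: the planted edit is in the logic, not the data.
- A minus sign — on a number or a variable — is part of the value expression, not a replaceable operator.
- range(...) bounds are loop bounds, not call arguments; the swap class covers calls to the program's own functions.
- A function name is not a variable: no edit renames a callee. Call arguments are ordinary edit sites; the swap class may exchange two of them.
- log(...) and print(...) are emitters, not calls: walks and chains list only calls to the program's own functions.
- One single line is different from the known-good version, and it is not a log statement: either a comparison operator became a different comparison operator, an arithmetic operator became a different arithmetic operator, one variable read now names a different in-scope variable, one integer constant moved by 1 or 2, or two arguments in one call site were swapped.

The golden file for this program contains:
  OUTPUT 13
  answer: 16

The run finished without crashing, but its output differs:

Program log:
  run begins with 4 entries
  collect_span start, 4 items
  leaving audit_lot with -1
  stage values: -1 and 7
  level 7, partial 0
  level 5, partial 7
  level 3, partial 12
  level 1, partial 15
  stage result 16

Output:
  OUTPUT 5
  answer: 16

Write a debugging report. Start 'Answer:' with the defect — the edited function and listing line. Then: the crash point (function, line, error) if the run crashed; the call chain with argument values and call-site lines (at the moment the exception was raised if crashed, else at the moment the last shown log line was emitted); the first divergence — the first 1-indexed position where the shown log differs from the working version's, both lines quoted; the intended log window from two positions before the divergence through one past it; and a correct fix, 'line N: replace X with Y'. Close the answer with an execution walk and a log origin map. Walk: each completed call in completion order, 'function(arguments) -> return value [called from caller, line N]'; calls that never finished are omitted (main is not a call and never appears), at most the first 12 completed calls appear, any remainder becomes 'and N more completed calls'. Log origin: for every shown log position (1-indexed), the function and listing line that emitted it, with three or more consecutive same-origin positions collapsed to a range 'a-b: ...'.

Answer: the defect is in main at line 28.
Key observation: Nothing in the log betrays the bug — only the output does.
Call chain: main.
First divergence: there is none — every log position agrees.
Execution walk:
  audit_lot([-1, 5, 1, -1]) -> -1  [called from collect_span, line 17]
  weigh_samples(-1, 16) -> 16  [called from weigh_samples, line 5]
  weigh_samples(1, 15) -> 16  [called from weigh_samples, line 5]
  weigh_samples(3, 12) -> 16  [called from weigh_samples, line 5]
  weigh_samples(5, 7) -> 16  [called from weigh_samples, line 5]
  weigh_samples(7, 0) -> 16  [called from collect_span, line 20]
  collect_span([-1, 5, 1, -1]) -> 16  [called from main, line 26]
Origin of each log line:
  1 — main, line 25
  2 — collect_span, line 16
  3 — audit_lot, line 12
  4 — collect_span, line 19
  5-8 — weigh_samples, line 4
  9 — main, line 27
A correct fix: line 28: replace `//` with `-`.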